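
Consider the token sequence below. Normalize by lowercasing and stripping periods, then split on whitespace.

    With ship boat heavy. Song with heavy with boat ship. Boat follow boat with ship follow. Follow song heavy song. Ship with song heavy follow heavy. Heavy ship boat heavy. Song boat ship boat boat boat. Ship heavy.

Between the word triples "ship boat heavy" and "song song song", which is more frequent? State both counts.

"ship boat heavy": 2 occurrences
"song song song": 0 occurrences

"ship boat heavy" (2 vs 0)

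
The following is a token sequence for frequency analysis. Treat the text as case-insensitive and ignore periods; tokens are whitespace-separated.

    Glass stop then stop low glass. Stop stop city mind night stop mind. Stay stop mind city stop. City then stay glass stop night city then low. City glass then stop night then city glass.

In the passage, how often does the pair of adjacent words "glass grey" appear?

Scanning the 34 overlapping bigram windows for "glass grey":
  (none found)

0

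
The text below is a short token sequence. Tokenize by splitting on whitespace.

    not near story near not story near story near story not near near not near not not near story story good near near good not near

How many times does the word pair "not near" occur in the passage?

5

Scanning the 25 overlapping bigram windows for "not near":
  position 1–2: not near
  position 11–12: not near
  position 14–15: not near
  position 17–18: not near
  position 25–26: not near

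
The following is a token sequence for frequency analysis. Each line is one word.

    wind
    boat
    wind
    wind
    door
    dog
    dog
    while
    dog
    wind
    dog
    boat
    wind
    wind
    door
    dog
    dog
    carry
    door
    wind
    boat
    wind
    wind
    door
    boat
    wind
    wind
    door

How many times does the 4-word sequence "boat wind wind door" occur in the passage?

Scanning the 25 overlapping 4-gram windows for "boat wind wind door":
  position 2–5: boat wind wind door
  position 12–15: boat wind wind door
  position 21–24: boat wind wind door
  position 25–28: boat wind wind door

4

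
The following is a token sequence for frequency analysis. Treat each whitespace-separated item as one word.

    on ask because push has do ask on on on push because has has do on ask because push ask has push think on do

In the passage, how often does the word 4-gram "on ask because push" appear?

2

Scanning the 22 overlapping 4-gram windows for "on ask because push":
  position 1–4: on ask because push
  position 16–19: on ask because push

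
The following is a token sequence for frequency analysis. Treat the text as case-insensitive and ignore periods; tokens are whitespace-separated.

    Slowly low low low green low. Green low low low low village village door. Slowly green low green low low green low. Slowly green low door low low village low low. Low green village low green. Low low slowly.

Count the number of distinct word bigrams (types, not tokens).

14

39 tokens → 38 bigram windows in total.
Repeated bigrams (each contributes count−1 duplicates):
  low low: 10
  green low: 7
  low green: 6
  low slowly: 2
  low village: 2
  slowly green: 2
  village low: 2
24 duplicate windows → 38 − 24 = 14 distinct.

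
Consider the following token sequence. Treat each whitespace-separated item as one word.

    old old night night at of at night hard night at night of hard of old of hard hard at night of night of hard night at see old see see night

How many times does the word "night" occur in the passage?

Scanning the 32 tokens for "night":
  position 3: night
  position 4: night
  position 8: night
  position 10: night
  position 12: night
  position 21: night
  position 23: night
  position 26: night
  position 32: night

9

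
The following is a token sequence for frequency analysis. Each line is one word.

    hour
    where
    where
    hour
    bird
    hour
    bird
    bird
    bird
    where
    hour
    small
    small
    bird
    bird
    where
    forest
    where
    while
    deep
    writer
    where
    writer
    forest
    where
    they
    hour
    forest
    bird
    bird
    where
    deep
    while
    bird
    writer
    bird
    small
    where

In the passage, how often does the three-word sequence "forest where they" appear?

Scanning the 36 overlapping trigram windows for "forest where they":
  position 24–26: forest where they

1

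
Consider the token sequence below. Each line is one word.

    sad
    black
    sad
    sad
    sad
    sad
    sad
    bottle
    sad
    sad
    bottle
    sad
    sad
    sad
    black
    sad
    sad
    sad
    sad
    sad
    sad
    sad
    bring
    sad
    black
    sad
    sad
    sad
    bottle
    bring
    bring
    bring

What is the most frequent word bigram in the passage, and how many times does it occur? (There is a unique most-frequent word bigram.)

"sad sad", 15 times

Bigram frequencies (highest first):
  sad sad: 15
  sad black: 3
  black sad: 3
  sad bottle: 3
  bottle sad: 2
  bring bring: 2
  … (3 more, each ≤ 1)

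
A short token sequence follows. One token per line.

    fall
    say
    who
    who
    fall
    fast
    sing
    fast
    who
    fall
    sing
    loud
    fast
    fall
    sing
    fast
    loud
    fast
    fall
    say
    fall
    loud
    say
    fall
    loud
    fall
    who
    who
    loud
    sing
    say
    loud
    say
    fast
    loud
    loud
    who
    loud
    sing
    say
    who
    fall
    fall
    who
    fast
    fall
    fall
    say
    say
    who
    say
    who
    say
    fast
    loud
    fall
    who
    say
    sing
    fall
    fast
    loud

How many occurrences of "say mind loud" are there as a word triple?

0

Scanning the 60 overlapping trigram windows for "say mind loud":
  (none found)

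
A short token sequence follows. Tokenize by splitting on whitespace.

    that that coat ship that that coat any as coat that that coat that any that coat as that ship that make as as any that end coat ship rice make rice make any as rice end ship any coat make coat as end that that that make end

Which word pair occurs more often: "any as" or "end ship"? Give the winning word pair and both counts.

"any as" (2 vs 1)

"any as": 2 occurrences
"end ship": 1 occurrence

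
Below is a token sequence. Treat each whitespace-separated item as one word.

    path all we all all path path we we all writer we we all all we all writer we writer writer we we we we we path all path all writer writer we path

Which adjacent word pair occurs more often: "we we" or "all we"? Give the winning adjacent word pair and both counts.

"we we" (6 vs 2)

"we we": 6 occurrences
"all we": 2 occurrences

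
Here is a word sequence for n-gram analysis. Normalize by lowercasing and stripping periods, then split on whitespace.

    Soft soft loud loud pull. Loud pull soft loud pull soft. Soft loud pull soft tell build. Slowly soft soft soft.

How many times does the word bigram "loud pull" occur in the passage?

4

Scanning the 20 overlapping bigram windows for "loud pull":
  position 4–5: loud pull
  position 6–7: loud pull
  position 9–10: loud pull
  position 13–14: loud pull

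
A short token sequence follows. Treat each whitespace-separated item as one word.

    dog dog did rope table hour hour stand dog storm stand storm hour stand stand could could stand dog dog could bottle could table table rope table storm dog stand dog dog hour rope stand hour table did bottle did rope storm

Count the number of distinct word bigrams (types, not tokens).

34

42 tokens → 41 bigram windows in total.
Repeated bigrams (each contributes count−1 duplicates):
  dog dog: 3
  stand dog: 3
  did rope: 2
  hour stand: 2
  rope table: 2
7 duplicate windows → 41 − 7 = 34 distinct.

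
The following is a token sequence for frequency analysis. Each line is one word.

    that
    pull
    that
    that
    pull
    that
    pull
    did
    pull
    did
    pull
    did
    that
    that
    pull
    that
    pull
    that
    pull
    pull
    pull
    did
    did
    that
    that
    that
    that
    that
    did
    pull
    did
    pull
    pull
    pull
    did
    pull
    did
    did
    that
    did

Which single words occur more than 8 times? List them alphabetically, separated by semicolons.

did; pull; that

Unigram counts meeting the condition (more than 8 times):
  did: 11
  pull: 15
  that: 14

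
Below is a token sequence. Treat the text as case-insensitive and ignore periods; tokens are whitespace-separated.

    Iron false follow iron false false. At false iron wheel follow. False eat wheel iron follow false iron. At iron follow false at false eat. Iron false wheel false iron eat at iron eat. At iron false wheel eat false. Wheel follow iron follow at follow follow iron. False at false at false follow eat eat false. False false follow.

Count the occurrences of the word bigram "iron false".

5

Scanning the 59 overlapping bigram windows for "iron false":
  position 1–2: iron false
  position 4–5: iron false
  position 26–27: iron false
  position 36–37: iron false
  position 48–49: iron false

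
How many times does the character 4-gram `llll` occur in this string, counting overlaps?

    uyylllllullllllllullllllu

10

Sliding a length-4 window over the 25 characters (22 positions):
  position 4–7: llll
  position 5–8: llll
  position 10–13: llll
  position 11–14: llll
  position 12–15: llll
  position 13–16: llll
  position 14–17: llll
  position 19–22: llll
  position 20–23: llll
  position 21–24: llll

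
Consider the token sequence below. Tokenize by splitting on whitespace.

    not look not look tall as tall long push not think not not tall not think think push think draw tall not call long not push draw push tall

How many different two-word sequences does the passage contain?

25

29 tokens → 28 bigram windows in total.
Repeated bigrams (each contributes count−1 duplicates):
  not look: 2
  not think: 2
  tall not: 2
3 duplicate windows → 28 − 3 = 25 distinct.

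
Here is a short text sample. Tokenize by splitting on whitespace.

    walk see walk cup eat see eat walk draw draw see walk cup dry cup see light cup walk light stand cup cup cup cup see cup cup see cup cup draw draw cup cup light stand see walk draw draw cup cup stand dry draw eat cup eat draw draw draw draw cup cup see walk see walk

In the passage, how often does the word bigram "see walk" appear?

Scanning the 58 overlapping bigram windows for "see walk":
  position 2–3: see walk
  position 11–12: see walk
  position 38–39: see walk
  position 56–57: see walk
  position 58–59: see walk

5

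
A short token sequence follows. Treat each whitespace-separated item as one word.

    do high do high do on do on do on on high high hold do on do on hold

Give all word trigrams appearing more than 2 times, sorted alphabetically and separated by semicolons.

do on do; on do on

Trigram counts meeting the condition (more than 2 times):
  do on do: 3
  on do on: 3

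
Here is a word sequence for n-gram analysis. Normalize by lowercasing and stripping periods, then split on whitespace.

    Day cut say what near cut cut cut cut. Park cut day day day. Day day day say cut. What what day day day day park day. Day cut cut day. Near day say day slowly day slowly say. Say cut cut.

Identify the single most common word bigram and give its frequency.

Bigram frequencies (highest first):
  day day: 9
  cut cut: 5
  day cut: 2
  cut day: 2
  day say: 2
  say cut: 2
  … (18 more, each ≤ 2)

"day day", 9 times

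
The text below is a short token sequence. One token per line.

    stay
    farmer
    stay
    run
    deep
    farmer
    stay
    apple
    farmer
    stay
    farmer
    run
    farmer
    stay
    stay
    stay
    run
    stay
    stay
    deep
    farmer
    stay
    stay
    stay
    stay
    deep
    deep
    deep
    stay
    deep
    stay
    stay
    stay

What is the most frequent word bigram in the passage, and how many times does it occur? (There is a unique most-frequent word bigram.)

"stay stay", 8 times

Bigram frequencies (highest first):
  stay stay: 8
  farmer stay: 5
  stay deep: 3
  stay farmer: 2
  stay run: 2
  deep farmer: 2
  … (8 more, each ≤ 2)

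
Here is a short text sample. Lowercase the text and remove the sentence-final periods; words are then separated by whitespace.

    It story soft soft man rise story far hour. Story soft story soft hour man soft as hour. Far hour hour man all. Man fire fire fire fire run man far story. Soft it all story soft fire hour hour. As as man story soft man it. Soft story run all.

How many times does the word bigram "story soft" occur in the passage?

Scanning the 50 overlapping bigram windows for "story soft":
  position 2–3: story soft
  position 10–11: story soft
  position 12–13: story soft
  position 32–33: story soft
  position 36–37: story soft
  position 44–45: story soft

6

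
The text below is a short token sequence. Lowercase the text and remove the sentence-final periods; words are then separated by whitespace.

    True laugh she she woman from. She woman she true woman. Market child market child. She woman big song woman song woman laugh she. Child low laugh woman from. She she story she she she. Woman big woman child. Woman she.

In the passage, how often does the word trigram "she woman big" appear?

Scanning the 39 overlapping trigram windows for "she woman big":
  position 16–18: she woman big
  position 35–37: she woman big

2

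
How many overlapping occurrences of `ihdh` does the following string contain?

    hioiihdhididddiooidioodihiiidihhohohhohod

1

Sliding a length-4 window over the 41 characters (38 positions):
  position 5–8: ihdh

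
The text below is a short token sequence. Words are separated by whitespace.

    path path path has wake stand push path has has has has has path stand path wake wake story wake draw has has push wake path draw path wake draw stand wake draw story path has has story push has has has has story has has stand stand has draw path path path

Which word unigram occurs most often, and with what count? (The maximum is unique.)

Unigram frequencies (highest first):
  has: 17
  path: 12
  wake: 7
  stand: 5
  draw: 5
  story: 4
  … (1 more, each ≤ 3)

"has", 17 times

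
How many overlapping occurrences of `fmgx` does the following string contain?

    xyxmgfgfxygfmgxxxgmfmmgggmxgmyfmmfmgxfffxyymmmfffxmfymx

Sliding a length-4 window over the 55 characters (52 positions):
  position 12–15: fmgx
  position 34–37: fmgx

2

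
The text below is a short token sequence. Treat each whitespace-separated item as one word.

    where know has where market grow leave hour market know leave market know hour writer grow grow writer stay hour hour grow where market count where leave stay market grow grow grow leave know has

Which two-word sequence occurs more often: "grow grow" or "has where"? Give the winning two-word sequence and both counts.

"grow grow" (3 vs 1)

"grow grow": 3 occurrences
"has where": 1 occurrence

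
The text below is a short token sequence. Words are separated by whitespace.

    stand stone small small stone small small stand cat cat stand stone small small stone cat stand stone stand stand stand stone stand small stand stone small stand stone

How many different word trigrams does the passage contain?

29 tokens → 27 trigram windows in total.
Repeated trigrams (each contributes count−1 duplicates):
  stand stone small: 3
  stone small small: 3
  cat stand stone: 2
  small small stone: 2
  small stand stone: 2
  stand stone stand: 2
8 duplicate windows → 27 − 8 = 19 distinct.

19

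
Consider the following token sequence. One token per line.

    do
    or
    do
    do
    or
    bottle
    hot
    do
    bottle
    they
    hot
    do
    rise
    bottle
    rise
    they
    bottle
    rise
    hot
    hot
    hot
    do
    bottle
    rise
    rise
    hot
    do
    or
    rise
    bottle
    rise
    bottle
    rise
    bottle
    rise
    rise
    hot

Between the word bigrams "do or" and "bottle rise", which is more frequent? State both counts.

"bottle rise" (6 vs 3)

"do or": 3 occurrences
"bottle rise": 6 occurrences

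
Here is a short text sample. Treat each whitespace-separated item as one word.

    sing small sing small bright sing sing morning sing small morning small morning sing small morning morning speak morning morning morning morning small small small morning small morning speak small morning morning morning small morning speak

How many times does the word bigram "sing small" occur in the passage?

Scanning the 35 overlapping bigram windows for "sing small":
  position 1–2: sing small
  position 3–4: sing small
  position 9–10: sing small
  position 14–15: sing small

4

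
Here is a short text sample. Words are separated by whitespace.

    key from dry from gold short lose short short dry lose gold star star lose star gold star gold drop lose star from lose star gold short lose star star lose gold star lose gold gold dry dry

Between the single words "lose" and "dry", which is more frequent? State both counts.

"lose" (8 vs 4)

"lose": 8 occurrences
"dry": 4 occurrences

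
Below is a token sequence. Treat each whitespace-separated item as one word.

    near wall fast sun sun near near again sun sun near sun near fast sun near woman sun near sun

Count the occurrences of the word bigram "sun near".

Scanning the 19 overlapping bigram windows for "sun near":
  position 5–6: sun near
  position 10–11: sun near
  position 12–13: sun near
  position 15–16: sun near
  position 18–19: sun near

5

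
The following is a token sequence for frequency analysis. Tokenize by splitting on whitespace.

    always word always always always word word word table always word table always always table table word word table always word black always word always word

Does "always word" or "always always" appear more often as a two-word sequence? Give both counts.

"always word" (6 vs 3)

"always word": 6 occurrences
"always always": 3 occurrences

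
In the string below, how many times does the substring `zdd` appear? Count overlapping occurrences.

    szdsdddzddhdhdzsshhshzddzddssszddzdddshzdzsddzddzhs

6

Sliding a length-3 window over the 51 characters (49 positions):
  position 8–10: zdd
  position 22–24: zdd
  position 25–27: zdd
  position 31–33: zdd
  position 34–36: zdd
  position 46–48: zdd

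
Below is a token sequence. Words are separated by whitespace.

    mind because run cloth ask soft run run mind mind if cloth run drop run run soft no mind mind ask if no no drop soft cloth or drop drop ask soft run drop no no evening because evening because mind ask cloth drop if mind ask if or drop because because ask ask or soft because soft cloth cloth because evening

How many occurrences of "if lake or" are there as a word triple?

Scanning the 60 overlapping trigram windows for "if lake or":
  (none found)

0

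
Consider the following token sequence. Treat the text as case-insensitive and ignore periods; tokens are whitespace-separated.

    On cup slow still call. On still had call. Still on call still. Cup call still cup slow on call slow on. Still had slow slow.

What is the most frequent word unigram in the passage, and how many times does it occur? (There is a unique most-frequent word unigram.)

"still", 6 times

Unigram frequencies (highest first):
  still: 6
  on: 5
  slow: 5
  call: 5
  cup: 3
  had: 2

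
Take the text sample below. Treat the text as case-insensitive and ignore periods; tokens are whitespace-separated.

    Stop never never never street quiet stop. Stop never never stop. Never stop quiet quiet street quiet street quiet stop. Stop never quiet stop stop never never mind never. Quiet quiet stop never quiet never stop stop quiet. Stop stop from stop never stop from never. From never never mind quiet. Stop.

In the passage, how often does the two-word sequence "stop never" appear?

Scanning the 51 overlapping bigram windows for "stop never":
  position 1–2: stop never
  position 8–9: stop never
  position 11–12: stop never
  position 21–22: stop never
  position 25–26: stop never
  position 32–33: stop never
  position 42–43: stop never

7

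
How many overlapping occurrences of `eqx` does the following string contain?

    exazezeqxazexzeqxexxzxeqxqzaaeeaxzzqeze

Sliding a length-3 window over the 39 characters (37 positions):
  position 7–9: eqx
  position 15–17: eqx
  position 23–25: eqx

3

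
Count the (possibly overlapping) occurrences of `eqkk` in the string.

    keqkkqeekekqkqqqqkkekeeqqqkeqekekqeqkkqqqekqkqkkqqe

2

Sliding a length-4 window over the 51 characters (48 positions):
  position 2–5: eqkk
  position 35–38: eqkk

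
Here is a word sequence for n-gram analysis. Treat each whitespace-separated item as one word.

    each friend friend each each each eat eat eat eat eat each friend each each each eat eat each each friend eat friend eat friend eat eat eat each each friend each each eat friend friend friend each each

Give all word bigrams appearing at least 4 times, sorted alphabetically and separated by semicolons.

Bigram counts meeting the condition (at least 4 times):
  each each: 8
  each friend: 4
  eat eat: 7
  friend each: 4

each each; each friend; eat eat; friend each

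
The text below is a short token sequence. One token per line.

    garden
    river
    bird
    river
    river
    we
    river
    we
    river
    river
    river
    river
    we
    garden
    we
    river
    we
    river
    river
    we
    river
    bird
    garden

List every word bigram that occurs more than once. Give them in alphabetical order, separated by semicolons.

Bigram counts meeting the condition (more than once):
  river bird: 2
  river river: 5
  river we: 5
  we river: 5

river bird; river river; river we; we river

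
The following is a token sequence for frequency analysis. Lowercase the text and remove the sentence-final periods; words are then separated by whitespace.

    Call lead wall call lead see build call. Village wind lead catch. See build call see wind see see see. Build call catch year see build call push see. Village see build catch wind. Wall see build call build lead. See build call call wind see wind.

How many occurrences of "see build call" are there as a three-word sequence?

Scanning the 45 overlapping trigram windows for "see build call":
  position 6–8: see build call
  position 13–15: see build call
  position 20–22: see build call
  position 25–27: see build call
  position 36–38: see build call
  position 41–43: see build call

6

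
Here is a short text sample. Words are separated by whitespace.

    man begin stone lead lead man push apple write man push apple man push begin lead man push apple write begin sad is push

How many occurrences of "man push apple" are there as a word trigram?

3

Scanning the 22 overlapping trigram windows for "man push apple":
  position 6–8: man push apple
  position 10–12: man push apple
  position 17–19: man push apple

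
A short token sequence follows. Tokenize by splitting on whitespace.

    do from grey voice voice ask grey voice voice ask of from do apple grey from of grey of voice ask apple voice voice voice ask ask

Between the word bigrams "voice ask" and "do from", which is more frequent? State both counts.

"voice ask" (4 vs 1)

"voice ask": 4 occurrences
"do from": 1 occurrence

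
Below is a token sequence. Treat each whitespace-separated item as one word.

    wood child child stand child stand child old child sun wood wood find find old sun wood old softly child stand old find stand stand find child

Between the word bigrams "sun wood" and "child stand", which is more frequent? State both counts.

"child stand" (3 vs 2)

"sun wood": 2 occurrences
"child stand": 3 occurrences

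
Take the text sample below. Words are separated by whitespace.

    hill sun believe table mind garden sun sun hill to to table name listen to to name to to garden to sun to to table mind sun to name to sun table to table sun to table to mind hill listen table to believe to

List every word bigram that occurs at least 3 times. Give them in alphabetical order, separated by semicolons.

Bigram counts meeting the condition (at least 3 times):
  sun to: 3
  table to: 3
  to table: 4
  to to: 4

sun to; table to; to table; to to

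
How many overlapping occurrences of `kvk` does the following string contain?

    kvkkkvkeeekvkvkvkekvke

6

Sliding a length-3 window over the 22 characters (20 positions):
  position 1–3: kvk
  position 5–7: kvk
  position 11–13: kvk
  position 13–15: kvk
  position 15–17: kvk
  position 19–21: kvk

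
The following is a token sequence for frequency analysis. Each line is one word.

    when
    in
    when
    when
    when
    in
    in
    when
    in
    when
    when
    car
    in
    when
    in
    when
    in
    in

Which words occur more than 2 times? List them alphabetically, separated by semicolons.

Unigram counts meeting the condition (more than 2 times):
  in: 8
  when: 9

in; when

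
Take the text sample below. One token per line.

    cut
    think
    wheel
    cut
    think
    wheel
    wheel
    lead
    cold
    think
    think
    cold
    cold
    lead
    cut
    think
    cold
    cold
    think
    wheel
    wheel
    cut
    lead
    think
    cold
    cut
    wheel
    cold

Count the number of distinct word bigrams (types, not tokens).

17

28 tokens → 27 bigram windows in total.
Repeated bigrams (each contributes count−1 duplicates):
  cut think: 3
  think cold: 3
  think wheel: 3
  cold cold: 2
  cold think: 2
  wheel cut: 2
  wheel wheel: 2
10 duplicate windows → 27 − 10 = 17 distinct.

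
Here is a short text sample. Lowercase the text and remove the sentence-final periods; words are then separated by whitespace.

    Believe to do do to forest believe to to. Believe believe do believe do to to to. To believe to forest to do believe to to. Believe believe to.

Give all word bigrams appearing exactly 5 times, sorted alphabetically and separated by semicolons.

believe to; to to

Bigram counts meeting the condition (exactly 5 times):
  believe to: 5
  to to: 5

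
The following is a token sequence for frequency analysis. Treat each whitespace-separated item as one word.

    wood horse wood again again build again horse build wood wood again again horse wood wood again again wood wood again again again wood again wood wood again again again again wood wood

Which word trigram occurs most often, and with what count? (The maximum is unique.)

Trigram frequencies (highest first):
  wood again again: 5
  wood wood again: 4
  again again wood: 3
  again wood wood: 3
  again again again: 3
  wood horse wood: 1
  … (12 more, each ≤ 1)

"wood again again", 5 times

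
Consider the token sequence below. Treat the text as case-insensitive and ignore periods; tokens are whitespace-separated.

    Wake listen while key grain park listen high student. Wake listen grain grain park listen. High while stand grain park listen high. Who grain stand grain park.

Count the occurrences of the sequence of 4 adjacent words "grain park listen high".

3

Scanning the 24 overlapping 4-gram windows for "grain park listen high":
  position 5–8: grain park listen high
  position 13–16: grain park listen high
  position 19–22: grain park listen high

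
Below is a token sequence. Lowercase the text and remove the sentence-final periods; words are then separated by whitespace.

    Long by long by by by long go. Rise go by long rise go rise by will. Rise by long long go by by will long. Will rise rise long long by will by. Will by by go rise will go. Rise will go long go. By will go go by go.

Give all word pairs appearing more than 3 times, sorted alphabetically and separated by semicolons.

by by; by long; by will; go by; go rise

Bigram counts meeting the condition (more than 3 times):
  by by: 4
  by long: 4
  by will: 5
  go by: 4
  go rise: 4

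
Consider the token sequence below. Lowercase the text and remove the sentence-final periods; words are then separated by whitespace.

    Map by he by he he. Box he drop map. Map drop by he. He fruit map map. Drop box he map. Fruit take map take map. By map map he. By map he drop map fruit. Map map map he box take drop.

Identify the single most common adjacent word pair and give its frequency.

"map map", 5 times

Bigram frequencies (highest first):
  map map: 5
  by he: 3
  map he: 3
  map by: 2
  he by: 2
  he he: 2
  … (17 more, each ≤ 2)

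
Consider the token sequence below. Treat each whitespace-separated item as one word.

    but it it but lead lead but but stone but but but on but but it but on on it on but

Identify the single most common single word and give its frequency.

Unigram frequencies (highest first):
  but: 11
  it: 4
  on: 4
  lead: 2
  stone: 1

"but", 11 times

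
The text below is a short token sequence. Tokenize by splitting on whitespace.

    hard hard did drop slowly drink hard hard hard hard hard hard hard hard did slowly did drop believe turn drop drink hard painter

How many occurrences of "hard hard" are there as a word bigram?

Scanning the 23 overlapping bigram windows for "hard hard":
  position 1–2: hard hard
  position 7–8: hard hard
  position 8–9: hard hard
  position 9–10: hard hard
  position 10–11: hard hard
  position 11–12: hard hard
  position 12–13: hard hard
  position 13–14: hard hard

8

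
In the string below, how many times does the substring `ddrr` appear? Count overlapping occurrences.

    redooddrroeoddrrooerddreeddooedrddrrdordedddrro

4

Sliding a length-4 window over the 47 characters (44 positions):
  position 6–9: ddrr
  position 13–16: ddrr
  position 33–36: ddrr
  position 43–46: ddrr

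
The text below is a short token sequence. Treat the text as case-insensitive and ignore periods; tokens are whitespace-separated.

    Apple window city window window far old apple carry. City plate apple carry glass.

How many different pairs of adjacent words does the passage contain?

14 tokens → 13 bigram windows in total.
Repeated bigrams (each contributes count−1 duplicates):
  apple carry: 2
1 duplicate windows → 13 − 1 = 12 distinct.

12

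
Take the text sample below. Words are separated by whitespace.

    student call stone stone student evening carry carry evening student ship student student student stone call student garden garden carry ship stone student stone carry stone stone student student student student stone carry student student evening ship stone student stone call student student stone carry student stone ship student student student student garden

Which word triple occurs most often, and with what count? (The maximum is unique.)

Trigram frequencies (highest first):
  student student student: 5
  student student stone: 3
  student stone carry: 3
  stone stone student: 2
  ship student student: 2
  student stone call: 2
  … (30 more, each ≤ 2)

"student student student", 5 times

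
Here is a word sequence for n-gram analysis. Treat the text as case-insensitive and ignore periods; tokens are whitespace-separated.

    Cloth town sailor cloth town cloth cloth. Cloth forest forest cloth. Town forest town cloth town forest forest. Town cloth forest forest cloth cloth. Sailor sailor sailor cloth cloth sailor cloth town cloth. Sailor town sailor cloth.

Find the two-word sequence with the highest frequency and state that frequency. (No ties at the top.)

Bigram frequencies (highest first):
  cloth town: 5
  sailor cloth: 4
  town cloth: 4
  cloth cloth: 4
  forest forest: 3
  cloth sailor: 3
  … (7 more, each ≤ 2)

"cloth town", 5 times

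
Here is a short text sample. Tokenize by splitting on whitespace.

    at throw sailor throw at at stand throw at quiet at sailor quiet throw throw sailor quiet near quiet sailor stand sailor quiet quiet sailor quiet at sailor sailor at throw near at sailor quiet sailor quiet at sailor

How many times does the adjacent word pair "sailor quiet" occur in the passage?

6

Scanning the 38 overlapping bigram windows for "sailor quiet":
  position 12–13: sailor quiet
  position 16–17: sailor quiet
  position 22–23: sailor quiet
  position 25–26: sailor quiet
  position 34–35: sailor quiet
  position 36–37: sailor quiet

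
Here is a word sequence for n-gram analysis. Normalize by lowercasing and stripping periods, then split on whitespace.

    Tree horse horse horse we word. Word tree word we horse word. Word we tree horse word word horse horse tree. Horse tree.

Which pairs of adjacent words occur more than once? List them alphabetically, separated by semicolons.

Bigram counts meeting the condition (more than once):
  horse horse: 3
  horse tree: 2
  horse word: 2
  tree horse: 3
  word we: 2
  word word: 3

horse horse; horse tree; horse word; tree horse; word we; word word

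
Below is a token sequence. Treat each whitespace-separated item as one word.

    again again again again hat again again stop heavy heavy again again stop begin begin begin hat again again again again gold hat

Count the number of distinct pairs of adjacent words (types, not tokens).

23 tokens → 22 bigram windows in total.
Repeated bigrams (each contributes count−1 duplicates):
  again again: 8
  again stop: 2
  begin begin: 2
  hat again: 2
10 duplicate windows → 22 − 10 = 12 distinct.

12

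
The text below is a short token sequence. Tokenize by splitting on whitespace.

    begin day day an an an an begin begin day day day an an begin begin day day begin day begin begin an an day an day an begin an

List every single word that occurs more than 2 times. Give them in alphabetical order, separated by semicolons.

an; begin; day

Unigram counts meeting the condition (more than 2 times):
  an: 11
  begin: 9
  day: 10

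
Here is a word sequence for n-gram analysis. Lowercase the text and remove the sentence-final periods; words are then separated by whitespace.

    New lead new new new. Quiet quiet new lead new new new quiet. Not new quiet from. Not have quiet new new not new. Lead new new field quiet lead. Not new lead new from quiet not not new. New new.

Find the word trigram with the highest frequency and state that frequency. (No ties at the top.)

Trigram frequencies (highest first):
  new lead new: 4
  lead new new: 3
  new new new: 3
  new new quiet: 2
  not new lead: 2
  new quiet quiet: 1
  … (24 more, each ≤ 1)

"new lead new", 4 times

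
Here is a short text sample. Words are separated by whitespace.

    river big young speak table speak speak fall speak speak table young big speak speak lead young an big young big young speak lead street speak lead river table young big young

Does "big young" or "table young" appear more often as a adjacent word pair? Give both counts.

"big young" (4 vs 2)

"big young": 4 occurrences
"table young": 2 occurrences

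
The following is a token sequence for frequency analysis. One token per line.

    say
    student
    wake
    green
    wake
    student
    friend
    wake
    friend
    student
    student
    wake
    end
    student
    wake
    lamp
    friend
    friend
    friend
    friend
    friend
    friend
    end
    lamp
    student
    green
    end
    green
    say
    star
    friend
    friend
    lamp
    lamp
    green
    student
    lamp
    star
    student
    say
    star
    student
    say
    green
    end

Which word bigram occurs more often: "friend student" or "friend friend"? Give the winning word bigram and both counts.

"friend student": 1 occurrence
"friend friend": 6 occurrences

"friend friend" (6 vs 1)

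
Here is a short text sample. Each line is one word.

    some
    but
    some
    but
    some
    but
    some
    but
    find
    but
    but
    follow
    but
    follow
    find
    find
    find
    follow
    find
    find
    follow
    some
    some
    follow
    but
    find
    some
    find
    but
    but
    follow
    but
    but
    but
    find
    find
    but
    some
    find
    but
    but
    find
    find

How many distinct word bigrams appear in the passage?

43 tokens → 42 bigram windows in total.
Repeated bigrams (each contributes count−1 duplicates):
  but but: 5
  find find: 5
  but find: 4
  but some: 4
  find but: 4
  some but: 4
  but follow: 3
  follow but: 3
  … (3 more repeated)
27 duplicate windows → 42 − 27 = 15 distinct.

15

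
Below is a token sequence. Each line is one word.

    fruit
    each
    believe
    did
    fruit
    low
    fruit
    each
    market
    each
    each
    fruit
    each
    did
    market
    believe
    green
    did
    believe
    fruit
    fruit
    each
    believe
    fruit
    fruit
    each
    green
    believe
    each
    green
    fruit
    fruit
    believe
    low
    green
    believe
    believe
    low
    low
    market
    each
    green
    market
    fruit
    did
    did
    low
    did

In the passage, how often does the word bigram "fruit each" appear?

Scanning the 47 overlapping bigram windows for "fruit each":
  position 1–2: fruit each
  position 7–8: fruit each
  position 12–13: fruit each
  position 21–22: fruit each
  position 25–26: fruit each

5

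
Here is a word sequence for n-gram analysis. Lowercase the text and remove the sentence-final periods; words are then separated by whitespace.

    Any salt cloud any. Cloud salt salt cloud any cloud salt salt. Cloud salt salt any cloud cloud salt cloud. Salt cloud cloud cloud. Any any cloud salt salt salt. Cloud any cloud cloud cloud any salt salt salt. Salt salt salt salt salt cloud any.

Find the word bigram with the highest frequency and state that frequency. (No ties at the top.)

Bigram frequencies (highest first):
  salt salt: 12
  salt cloud: 7
  cloud any: 6
  cloud salt: 6
  any cloud: 5
  cloud cloud: 5
  … (3 more, each ≤ 2)

"salt salt", 12 times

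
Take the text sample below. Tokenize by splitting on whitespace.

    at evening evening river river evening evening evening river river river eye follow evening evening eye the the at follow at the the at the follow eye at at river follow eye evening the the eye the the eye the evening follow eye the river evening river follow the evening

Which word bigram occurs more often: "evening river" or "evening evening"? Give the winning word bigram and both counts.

"evening river": 3 occurrences
"evening evening": 4 occurrences

"evening evening" (4 vs 3)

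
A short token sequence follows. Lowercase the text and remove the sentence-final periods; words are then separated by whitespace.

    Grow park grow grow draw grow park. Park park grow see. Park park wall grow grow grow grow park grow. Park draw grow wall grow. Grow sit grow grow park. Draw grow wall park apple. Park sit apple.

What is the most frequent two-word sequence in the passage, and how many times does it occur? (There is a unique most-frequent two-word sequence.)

Bigram frequencies (highest first):
  grow grow: 6
  grow park: 5
  park grow: 3
  draw grow: 3
  park park: 3
  wall grow: 2
  … (13 more, each ≤ 2)

"grow grow", 6 times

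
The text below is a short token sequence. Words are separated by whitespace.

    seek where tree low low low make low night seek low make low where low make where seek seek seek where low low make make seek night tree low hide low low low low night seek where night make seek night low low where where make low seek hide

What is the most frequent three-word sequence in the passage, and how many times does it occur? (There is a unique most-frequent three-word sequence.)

Trigram frequencies (highest first):
  low low low: 3
  low low make: 2
  low make low: 2
  low night seek: 2
  make seek night: 2
  seek where tree: 1
  … (35 more, each ≤ 1)

"low low low", 3 times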